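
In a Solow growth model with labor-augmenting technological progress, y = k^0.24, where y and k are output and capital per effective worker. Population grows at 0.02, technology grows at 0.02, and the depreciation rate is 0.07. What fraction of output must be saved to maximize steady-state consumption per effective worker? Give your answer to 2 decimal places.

s_gold = 0.24

n + g + δ = 0.02 + 0.02 + 0.07 = 0.11.
At the golden rule MPK = n+g+δ, and in any Cobb-Douglas steady state s = (n+g+δ)·k/y = MPK·k/y = capital's share 0.24.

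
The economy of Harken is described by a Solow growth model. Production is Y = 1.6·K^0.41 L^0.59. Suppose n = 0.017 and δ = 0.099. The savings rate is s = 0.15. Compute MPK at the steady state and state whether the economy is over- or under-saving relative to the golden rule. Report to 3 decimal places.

The effective depreciation rate is n + δ = 0.017 + 0.099 = 0.116.
Steady-state k*: s·A·k^0.41 = 0.116·k gives k* = (0.15·1.6/0.116)^(1/0.59) ≈ 3.4291.
MPK = 0.41·1.6·3.4291^(-0.59) ≈ 0.3171.
MPK > n+δ = 0.116, so the economy is dynamically efficient (under-saving).

under-saving; MPK ≈ 0.317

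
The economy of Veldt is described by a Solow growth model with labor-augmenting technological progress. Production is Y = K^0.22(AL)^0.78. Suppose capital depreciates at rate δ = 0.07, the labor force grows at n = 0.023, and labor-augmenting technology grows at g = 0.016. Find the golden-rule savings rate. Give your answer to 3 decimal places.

n + g + δ = 0.023 + 0.016 + 0.07 = 0.109.
At the golden rule MPK = n+g+δ, and in any Cobb-Douglas steady state s = (n+g+δ)·k/y = MPK·k/y = capital's share 0.22.

s_gold = 0.220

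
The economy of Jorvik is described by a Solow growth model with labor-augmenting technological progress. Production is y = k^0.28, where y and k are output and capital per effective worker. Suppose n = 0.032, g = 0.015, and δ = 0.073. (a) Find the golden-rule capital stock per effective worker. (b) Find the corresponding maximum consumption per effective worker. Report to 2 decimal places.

(a) k_gold ≈ 3.24; (b) c_gold ≈ 1.00

Break-even investment rate: n + g + δ = 0.032 + 0.015 + 0.073 = 0.12.
Maximizing c = f(k) − (n+g+δ)·k gives f'(k) = n+g+δ, i.e. 0.28·k^(0.28−1) = 0.12, so k_gold = (0.28/0.12)^(1/0.72) ≈ 3.2440.
y_gold = 3.2440^0.28 ≈ 1.3903; c_gold = y_gold − 0.12·k_gold ≈ 1.0010.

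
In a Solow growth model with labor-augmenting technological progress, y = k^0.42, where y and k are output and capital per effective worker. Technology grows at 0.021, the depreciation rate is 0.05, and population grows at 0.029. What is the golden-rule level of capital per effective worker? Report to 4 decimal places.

Capital per effective worker breaks even when investment replaces (n + g + δ)·k; here n + g + δ = 0.1.
At the golden rule the marginal product of capital equals n+g+δ: 0.42·k^(0.42−1) = 0.1. Solving, k_gold = (0.42/0.1)^(1/0.58) ≈ 11.8732.

k_gold ≈ 11.8732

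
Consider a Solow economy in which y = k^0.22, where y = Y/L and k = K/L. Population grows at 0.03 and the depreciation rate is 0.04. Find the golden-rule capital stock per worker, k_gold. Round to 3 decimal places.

k_gold ≈ 4.341

Break-even investment rate: n + δ = 0.03 + 0.04 = 0.07.
At the golden rule the marginal product of capital equals n+δ: 0.22·k^(0.22−1) = 0.07. Solving, k_gold = (0.22/0.07)^(1/0.78) ≈ 4.3411.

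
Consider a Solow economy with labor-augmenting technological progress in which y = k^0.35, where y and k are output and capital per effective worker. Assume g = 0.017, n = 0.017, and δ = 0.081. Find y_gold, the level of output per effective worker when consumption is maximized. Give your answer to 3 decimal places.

n + g + δ = 0.017 + 0.017 + 0.081 = 0.115.
Maximizing c = f(k) − (n+g+δ)·k gives f'(k) = n+g+δ, i.e. 0.35·k^(0.35−1) = 0.115, so k_gold = (0.35/0.115)^(1/0.65) ≈ 5.5417.
Output: y_gold = k_gold^0.35 = 5.5417^0.35 ≈ 1.8209.

y_gold ≈ 1.821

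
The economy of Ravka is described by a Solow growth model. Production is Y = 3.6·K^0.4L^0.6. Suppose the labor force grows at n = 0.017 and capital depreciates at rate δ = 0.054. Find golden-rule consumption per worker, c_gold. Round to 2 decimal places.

Capital per worker breaks even when investment replaces (n + δ)·k; here n + δ = 0.071.
Golden rule sets MPK = n+δ: 0.4·3.6·k^(0.4−1) = 0.071, so k_gold = (0.4·3.6/0.071)^(1/0.6) ≈ 150.8367.
y_gold = 3.6·150.8367^0.4 ≈ 26.7735.
c_gold = y_gold − (n+δ)·k_gold = 26.7735 − 0.071·150.8367 ≈ 16.0641.

c_gold ≈ 16.06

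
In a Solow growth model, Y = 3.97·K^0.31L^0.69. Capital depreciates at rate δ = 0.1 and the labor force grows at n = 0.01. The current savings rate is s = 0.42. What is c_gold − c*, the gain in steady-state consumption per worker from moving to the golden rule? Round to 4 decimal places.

Δc ≈ 0.2962

The effective depreciation rate is n + δ = 0.01 + 0.1 = 0.11.
Current steady state (s = 0.42): k* = (0.42·3.97/0.11)^(1/0.69) ≈ 51.4142, y* = 3.97·51.4142^0.31 ≈ 13.4656, c* = (1−0.42)·13.4656 ≈ 7.8101.
Golden rule sets MPK = n+δ: 0.31·3.97·k^(0.31−1) = 0.11, so k_gold = (0.31·3.97/0.11)^(1/0.69) ≈ 33.1086.
y_gold = 3.97·33.1086^0.31 ≈ 11.7482, c_gold = y_gold − 0.11·k_gold ≈ 8.1063.
Gain: Δc = 8.1063 − 7.8101 ≈ 0.2962.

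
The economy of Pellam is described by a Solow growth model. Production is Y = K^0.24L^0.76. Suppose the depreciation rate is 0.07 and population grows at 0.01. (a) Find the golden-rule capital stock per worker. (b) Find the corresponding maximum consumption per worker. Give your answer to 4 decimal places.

n + δ = 0.01 + 0.07 = 0.08.
Setting f'(k) = n+δ gives 0.24·k^(0.24−1) = 0.08, hence k_gold = (0.24/0.08)^(1/0.76) ≈ 4.2442.
y_gold = 4.2442^0.24 ≈ 1.4147; c_gold = y_gold − 0.08·k_gold ≈ 1.0752.

(a) k_gold ≈ 4.2442; (b) c_gold ≈ 1.0752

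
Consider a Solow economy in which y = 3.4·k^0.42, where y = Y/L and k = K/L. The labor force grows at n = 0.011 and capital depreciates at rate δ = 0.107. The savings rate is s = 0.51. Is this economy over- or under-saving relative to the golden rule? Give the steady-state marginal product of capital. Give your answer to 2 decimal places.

n + δ = 0.011 + 0.107 = 0.118.
Steady-state k*: s·A·k^0.42 = 0.118·k gives k* = (0.51·3.4/0.118)^(1/0.58) ≈ 102.8862.
MPK = 0.42·3.4·102.8862^(-0.58) ≈ 0.0972.
MPK < n+δ = 0.118, so the economy is dynamically inefficient (over-saving).

over-saving; MPK ≈ 0.10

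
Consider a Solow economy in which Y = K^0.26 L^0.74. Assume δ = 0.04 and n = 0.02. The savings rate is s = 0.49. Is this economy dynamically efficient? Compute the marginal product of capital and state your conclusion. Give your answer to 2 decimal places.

Capital per worker breaks even when investment replaces (n + δ)·k; here n + δ = 0.06.
Steady-state k*: s·k^0.26 = 0.06·k gives k* = (0.49/0.06)^(1/0.74) ≈ 17.0802.
MPK = 0.26·17.0802^(-0.74) ≈ 0.0318.
MPK < n+δ = 0.06, so the economy is dynamically inefficient (over-saving).

dynamically inefficient; MPK ≈ 0.03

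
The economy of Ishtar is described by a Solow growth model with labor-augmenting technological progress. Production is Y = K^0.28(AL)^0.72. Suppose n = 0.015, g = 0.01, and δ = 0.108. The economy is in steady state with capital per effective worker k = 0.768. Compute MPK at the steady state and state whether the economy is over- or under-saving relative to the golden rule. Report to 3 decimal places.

n + g + δ = 0.015 + 0.01 + 0.108 = 0.133.
MPK = 0.28·k^(0.28−1) = 0.28·0.768^(-0.72) ≈ 0.3386.
MPK > 0.133, so the economy is dynamically efficient (under-saving).

under-saving; MPK ≈ 0.339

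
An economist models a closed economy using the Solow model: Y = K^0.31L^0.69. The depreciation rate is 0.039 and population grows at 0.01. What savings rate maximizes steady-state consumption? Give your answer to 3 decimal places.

Capital per worker breaks even when investment replaces (n + δ)·k; here n + δ = 0.049.
At the golden rule MPK = n+δ, and in any Cobb-Douglas steady state s = (n+δ)·k/y = MPK·k/y = capital's share 0.31.

s_gold = 0.310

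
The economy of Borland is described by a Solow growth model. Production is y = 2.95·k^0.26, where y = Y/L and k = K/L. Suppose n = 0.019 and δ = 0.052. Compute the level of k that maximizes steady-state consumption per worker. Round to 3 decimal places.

Capital per worker breaks even when investment replaces (n + δ)·k; here n + δ = 0.071.
Golden rule sets MPK = n+δ: 0.26·2.95·k^(0.26−1) = 0.071, so k_gold = (0.26·2.95/0.071)^(1/0.74) ≈ 24.9271.

k_gold ≈ 24.927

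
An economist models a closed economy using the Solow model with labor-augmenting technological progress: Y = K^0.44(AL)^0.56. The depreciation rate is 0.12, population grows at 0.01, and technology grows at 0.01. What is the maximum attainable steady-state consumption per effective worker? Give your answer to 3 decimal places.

c_gold ≈ 1.377

Capital per effective worker breaks even when investment replaces (n + g + δ)·k; here n + g + δ = 0.14.
Maximizing c = f(k) − (n+g+δ)·k gives f'(k) = n+g+δ, i.e. 0.44·k^(0.44−1) = 0.14, so k_gold = (0.44/0.14)^(1/0.56) ≈ 7.7282.
y_gold = 7.7282^0.44 ≈ 2.4590.
c_gold = y_gold − (n+g+δ)·k_gold = 2.4590 − 0.14·7.7282 ≈ 1.3770.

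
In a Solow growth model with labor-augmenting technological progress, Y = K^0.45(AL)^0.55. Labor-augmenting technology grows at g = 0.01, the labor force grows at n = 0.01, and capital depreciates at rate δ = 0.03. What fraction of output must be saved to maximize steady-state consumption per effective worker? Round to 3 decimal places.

Break-even investment rate: n + g + δ = 0.01 + 0.01 + 0.03 = 0.05.
At the golden rule MPK = n+g+δ, and in any Cobb-Douglas steady state s = (n+g+δ)·k/y = MPK·k/y = capital's share 0.45.

s_gold = 0.450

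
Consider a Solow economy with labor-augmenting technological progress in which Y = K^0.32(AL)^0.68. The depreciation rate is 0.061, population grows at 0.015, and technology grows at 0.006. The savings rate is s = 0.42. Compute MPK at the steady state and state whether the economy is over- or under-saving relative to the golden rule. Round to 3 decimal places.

over-saving; MPK ≈ 0.062

Capital per effective worker breaks even when investment replaces (n + g + δ)·k; here n + g + δ = 0.082.
Steady-state k*: s·k^0.32 = 0.082·k gives k* = (0.42/0.082)^(1/0.68) ≈ 11.0481.
MPK = 0.32·11.0481^(-0.68) ≈ 0.0625.
MPK < n+g+δ = 0.082, so the economy is dynamically inefficient (over-saving).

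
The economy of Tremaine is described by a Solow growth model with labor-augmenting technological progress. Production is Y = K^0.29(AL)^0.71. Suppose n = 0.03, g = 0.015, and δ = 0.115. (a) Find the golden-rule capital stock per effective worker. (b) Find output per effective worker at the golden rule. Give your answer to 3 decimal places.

The effective depreciation rate is n + g + δ = 0.03 + 0.015 + 0.115 = 0.16.
Setting f'(k) = n+g+δ gives 0.29·k^(0.29−1) = 0.16, hence k_gold = (0.29/0.16)^(1/0.71) ≈ 2.3109.
y_gold = 2.3109^0.29 ≈ 1.2750.

(a) k_gold ≈ 2.311; (b) y_gold ≈ 1.275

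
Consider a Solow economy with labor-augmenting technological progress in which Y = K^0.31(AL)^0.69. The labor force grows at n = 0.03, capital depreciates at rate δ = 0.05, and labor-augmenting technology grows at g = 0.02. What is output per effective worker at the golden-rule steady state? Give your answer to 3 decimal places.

n + g + δ = 0.03 + 0.02 + 0.05 = 0.1.
Golden rule sets MPK = n+g+δ: 0.31·k^(0.31−1) = 0.1, so k_gold = (0.31/0.1)^(1/0.69) ≈ 5.1537.
Output: y_gold = k_gold^0.31 = 5.1537^0.31 ≈ 1.6625.

y_gold ≈ 1.662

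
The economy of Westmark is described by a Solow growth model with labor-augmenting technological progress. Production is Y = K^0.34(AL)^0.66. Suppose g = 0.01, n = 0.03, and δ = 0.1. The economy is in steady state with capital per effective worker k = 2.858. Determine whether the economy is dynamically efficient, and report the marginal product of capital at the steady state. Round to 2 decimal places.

dynamically efficient; MPK ≈ 0.17

n + g + δ = 0.03 + 0.01 + 0.1 = 0.14.
MPK = 0.34·k^(0.34−1) = 0.34·2.858^(-0.66) ≈ 0.1700.
MPK > 0.14, so the economy is dynamically efficient (under-saving).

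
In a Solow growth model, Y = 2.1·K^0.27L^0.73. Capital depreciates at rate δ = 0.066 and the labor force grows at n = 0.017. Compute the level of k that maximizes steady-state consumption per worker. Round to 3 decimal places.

Capital per worker breaks even when investment replaces (n + δ)·k; here n + δ = 0.083.
At the golden rule the marginal product of capital equals n+δ: 0.27·2.1·k^(0.27−1) = 0.083. Solving, k_gold = (0.27·2.1/0.083)^(1/0.73) ≈ 13.9046.

k_gold ≈ 13.905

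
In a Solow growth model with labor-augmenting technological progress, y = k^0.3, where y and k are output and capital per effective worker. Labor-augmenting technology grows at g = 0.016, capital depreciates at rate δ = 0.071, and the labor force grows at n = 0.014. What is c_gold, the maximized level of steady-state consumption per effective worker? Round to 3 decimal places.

The effective depreciation rate is n + g + δ = 0.014 + 0.016 + 0.071 = 0.101.
Maximizing c = f(k) − (n+g+δ)·k gives f'(k) = n+g+δ, i.e. 0.3·k^(0.3−1) = 0.101, so k_gold = (0.3/0.101)^(1/0.7) ≈ 4.7362.
y_gold = 4.7362^0.3 ≈ 1.5945.
c_gold = y_gold − (n+g+δ)·k_gold = 1.5945 − 0.101·4.7362 ≈ 1.1162.

c_gold ≈ 1.116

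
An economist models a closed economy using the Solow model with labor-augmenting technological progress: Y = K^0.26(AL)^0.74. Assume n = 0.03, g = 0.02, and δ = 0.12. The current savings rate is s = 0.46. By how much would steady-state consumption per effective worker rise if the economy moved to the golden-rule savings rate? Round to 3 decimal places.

Break-even investment rate: n + g + δ = 0.03 + 0.02 + 0.12 = 0.17.
Current steady state (s = 0.46): k* = (0.46/0.17)^(1/0.74) ≈ 3.8389, y* = 3.8389^0.26 ≈ 1.4187, c* = (1−0.46)·1.4187 ≈ 0.7661.
Maximizing c = f(k) − (n+g+δ)·k gives f'(k) = n+g+δ, i.e. 0.26·k^(0.26−1) = 0.17, so k_gold = (0.26/0.17)^(1/0.74) ≈ 1.7756.
y_gold = 1.7756^0.26 ≈ 1.1610, c_gold = y_gold − 0.17·k_gold ≈ 0.8591.
Gain: Δc = 0.8591 − 0.7661 ≈ 0.0930.

Δc ≈ 0.093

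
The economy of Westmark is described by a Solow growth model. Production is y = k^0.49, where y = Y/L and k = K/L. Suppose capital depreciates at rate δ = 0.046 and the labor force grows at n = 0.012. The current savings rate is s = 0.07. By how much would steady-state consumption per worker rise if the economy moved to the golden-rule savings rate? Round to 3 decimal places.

Capital per worker breaks even when investment replaces (n + δ)·k; here n + δ = 0.058.
Current steady state (s = 0.07): k* = (0.07/0.058)^(1/0.51) ≈ 1.4459, y* = 1.4459^0.49 ≈ 1.1980, c* = (1−0.07)·1.1980 ≈ 1.1142.
At the golden rule the marginal product of capital equals n+δ: 0.49·k^(0.49−1) = 0.058. Solving, k_gold = (0.49/0.058)^(1/0.51) ≈ 65.6436.
y_gold = 65.6436^0.49 ≈ 7.7701, c_gold = y_gold − 0.058·k_gold ≈ 3.9627.
Gain: Δc = 3.9627 − 1.1142 ≈ 2.8486.

Δc ≈ 2.849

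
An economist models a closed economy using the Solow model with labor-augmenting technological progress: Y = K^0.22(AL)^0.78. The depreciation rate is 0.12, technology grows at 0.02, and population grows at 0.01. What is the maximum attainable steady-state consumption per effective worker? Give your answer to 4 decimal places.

n + g + δ = 0.01 + 0.02 + 0.12 = 0.15.
Setting f'(k) = n+g+δ gives 0.22·k^(0.22−1) = 0.15, hence k_gold = (0.22/0.15)^(1/0.78) ≈ 1.6340.
y_gold = 1.6340^0.22 ≈ 1.1141.
c_gold = y_gold − (n+g+δ)·k_gold = 1.1141 − 0.15·1.6340 ≈ 0.8690.

c_gold ≈ 0.8690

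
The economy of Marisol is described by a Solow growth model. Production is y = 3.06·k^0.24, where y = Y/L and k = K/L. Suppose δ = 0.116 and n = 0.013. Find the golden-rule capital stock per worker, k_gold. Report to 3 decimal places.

n + δ = 0.013 + 0.116 = 0.129.
Maximizing c = f(k) − (n+δ)·k gives f'(k) = n+δ, i.e. 0.24·3.06·k^(0.24−1) = 0.129, so k_gold = (0.24·3.06/0.129)^(1/0.76) ≈ 9.8599.

k_gold ≈ 9.860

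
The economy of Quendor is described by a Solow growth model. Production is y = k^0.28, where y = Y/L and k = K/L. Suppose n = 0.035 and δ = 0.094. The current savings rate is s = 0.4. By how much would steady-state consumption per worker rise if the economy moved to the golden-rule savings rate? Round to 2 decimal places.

Capital per worker breaks even when investment replaces (n + δ)·k; here n + δ = 0.129.
Current steady state (s = 0.4): k* = (0.4/0.129)^(1/0.72) ≈ 4.8150, y* = 4.8150^0.28 ≈ 1.5528, c* = (1−0.4)·1.5528 ≈ 0.9317.
Setting f'(k) = n+δ gives 0.28·k^(0.28−1) = 0.129, hence k_gold = (0.28/0.129)^(1/0.72) ≈ 2.9340.
y_gold = 2.9340^0.28 ≈ 1.3517, c_gold = y_gold − 0.129·k_gold ≈ 0.9732.
Gain: Δc = 0.9732 − 0.9317 ≈ 0.0415.

Δc ≈ 0.04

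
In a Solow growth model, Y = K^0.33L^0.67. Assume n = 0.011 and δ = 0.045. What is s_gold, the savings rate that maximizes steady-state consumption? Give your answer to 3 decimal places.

s_gold = 0.330

The effective depreciation rate is n + δ = 0.011 + 0.045 = 0.056.
At the golden rule MPK = n+δ, and in any Cobb-Douglas steady state s = (n+δ)·k/y = MPK·k/y = capital's share 0.33.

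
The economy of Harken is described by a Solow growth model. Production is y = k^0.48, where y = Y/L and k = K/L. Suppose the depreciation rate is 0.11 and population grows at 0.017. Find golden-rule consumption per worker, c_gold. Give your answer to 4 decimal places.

Capital per worker breaks even when investment replaces (n + δ)·k; here n + δ = 0.127.
Golden rule sets MPK = n+δ: 0.48·k^(0.48−1) = 0.127, so k_gold = (0.48/0.127)^(1/0.52) ≈ 12.8961.
y_gold = 12.8961^0.48 ≈ 3.4121.
c_gold = y_gold − (n+δ)·k_gold = 3.4121 − 0.127·12.8961 ≈ 1.7743.

c_gold ≈ 1.7743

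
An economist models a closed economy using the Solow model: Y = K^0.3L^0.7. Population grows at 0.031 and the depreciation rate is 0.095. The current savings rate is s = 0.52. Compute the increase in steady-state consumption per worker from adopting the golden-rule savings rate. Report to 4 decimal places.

Break-even investment rate: n + δ = 0.031 + 0.095 = 0.126.
Current steady state (s = 0.52): k* = (0.52/0.126)^(1/0.7) ≈ 7.5766, y* = 7.5766^0.3 ≈ 1.8359, c* = (1−0.52)·1.8359 ≈ 0.8812.
Golden rule sets MPK = n+δ: 0.3·k^(0.3−1) = 0.126, so k_gold = (0.3/0.126)^(1/0.7) ≈ 3.4531.
y_gold = 3.4531^0.3 ≈ 1.4503, c_gold = y_gold − 0.126·k_gold ≈ 1.0152.
Gain: Δc = 1.0152 − 0.8812 ≈ 0.1340.

Δc ≈ 0.1340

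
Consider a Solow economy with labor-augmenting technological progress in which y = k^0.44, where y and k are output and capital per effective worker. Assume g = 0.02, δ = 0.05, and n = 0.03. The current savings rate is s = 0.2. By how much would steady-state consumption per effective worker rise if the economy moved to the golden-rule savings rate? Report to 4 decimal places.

The effective depreciation rate is n + g + δ = 0.03 + 0.02 + 0.05 = 0.1.
Current steady state (s = 0.2): k* = (0.2/0.1)^(1/0.56) ≈ 3.4479, y* = 3.4479^0.44 ≈ 1.7239, c* = (1−0.2)·1.7239 ≈ 1.3792.
Golden rule sets MPK = n+g+δ: 0.44·k^(0.44−1) = 0.1, so k_gold = (0.44/0.1)^(1/0.56) ≈ 14.0936.
y_gold = 14.0936^0.44 ≈ 3.2031, c_gold = y_gold − 0.1·k_gold ≈ 1.7937.
Gain: Δc = 1.7937 − 1.3792 ≈ 0.4146.

Δc ≈ 0.4146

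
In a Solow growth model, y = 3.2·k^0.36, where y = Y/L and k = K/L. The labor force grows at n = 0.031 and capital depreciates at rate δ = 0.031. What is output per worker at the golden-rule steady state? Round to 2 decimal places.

y_gold ≈ 16.56

n + δ = 0.031 + 0.031 = 0.062.
Setting f'(k) = n+δ gives 0.36·3.2·k^(0.36−1) = 0.062, hence k_gold = (0.36·3.2/0.062)^(1/0.64) ≈ 96.1407.
Output: y_gold = 3.2·k_gold^0.36 = 3.2·96.1407^0.36 ≈ 16.5576.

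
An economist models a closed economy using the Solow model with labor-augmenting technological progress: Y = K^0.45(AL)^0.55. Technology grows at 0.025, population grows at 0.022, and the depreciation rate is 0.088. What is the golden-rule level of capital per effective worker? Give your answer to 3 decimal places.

Break-even investment rate: n + g + δ = 0.022 + 0.025 + 0.088 = 0.135.
Golden rule sets MPK = n+g+δ: 0.45·k^(0.45−1) = 0.135, so k_gold = (0.45/0.135)^(1/0.55) ≈ 8.9267.

k_gold ≈ 8.927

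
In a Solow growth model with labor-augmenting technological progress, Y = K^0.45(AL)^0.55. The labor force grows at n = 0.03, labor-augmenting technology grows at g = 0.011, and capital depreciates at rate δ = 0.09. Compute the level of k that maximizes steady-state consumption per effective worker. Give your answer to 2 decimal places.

k_gold ≈ 9.43

Capital per effective worker breaks even when investment replaces (n + g + δ)·k; here n + g + δ = 0.131.
Setting f'(k) = n+g+δ gives 0.45·k^(0.45−1) = 0.131, hence k_gold = (0.45/0.131)^(1/0.55) ≈ 9.4284.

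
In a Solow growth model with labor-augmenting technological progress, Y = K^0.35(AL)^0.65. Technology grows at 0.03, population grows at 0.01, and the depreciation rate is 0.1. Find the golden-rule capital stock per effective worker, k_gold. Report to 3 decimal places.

k_gold ≈ 4.095

Capital per effective worker breaks even when investment replaces (n + g + δ)·k; here n + g + δ = 0.14.
Golden rule sets MPK = n+g+δ: 0.35·k^(0.35−1) = 0.14, so k_gold = (0.35/0.14)^(1/0.65) ≈ 4.0946.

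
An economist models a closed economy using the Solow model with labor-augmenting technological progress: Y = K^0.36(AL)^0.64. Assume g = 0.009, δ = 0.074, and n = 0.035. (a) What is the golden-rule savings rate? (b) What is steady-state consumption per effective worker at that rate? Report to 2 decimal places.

(a) s_gold = 0.36; (b) c_gold ≈ 1.20

Break-even investment rate: n + g + δ = 0.035 + 0.009 + 0.074 = 0.118.
For Cobb-Douglas, s_gold equals capital's share: s_gold = 0.36.
Maximizing c = f(k) − (n+g+δ)·k gives f'(k) = n+g+δ, i.e. 0.36·k^(0.36−1) = 0.118, so k_gold = (0.36/0.118)^(1/0.64) ≈ 5.7136.
y_gold = 5.7136^0.36 ≈ 1.8728; c_gold = (1−0.36)·y_gold ≈ 1.1986.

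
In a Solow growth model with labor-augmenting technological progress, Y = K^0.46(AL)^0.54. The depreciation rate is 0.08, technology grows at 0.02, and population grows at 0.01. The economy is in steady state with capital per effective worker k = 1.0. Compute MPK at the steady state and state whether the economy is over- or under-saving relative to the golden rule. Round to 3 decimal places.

n + g + δ = 0.01 + 0.02 + 0.08 = 0.11.
MPK = 0.46·k^(0.46−1) = 0.46·1.0^(-0.54) ≈ 0.4600.
MPK > 0.11, so the economy is dynamically efficient (under-saving).

under-saving; MPK ≈ 0.460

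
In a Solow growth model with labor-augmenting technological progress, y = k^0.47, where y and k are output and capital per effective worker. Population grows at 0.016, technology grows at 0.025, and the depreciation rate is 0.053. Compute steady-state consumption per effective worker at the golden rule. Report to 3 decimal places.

The effective depreciation rate is n + g + δ = 0.016 + 0.025 + 0.053 = 0.094.
Maximizing c = f(k) − (n+g+δ)·k gives f'(k) = n+g+δ, i.e. 0.47·k^(0.47−1) = 0.094, so k_gold = (0.47/0.094)^(1/0.53) ≈ 20.8359.
y_gold = 20.8359^0.47 ≈ 4.1672.
c_gold = y_gold − (n+g+δ)·k_gold = 4.1672 − 0.094·20.8359 ≈ 2.2086.

c_gold ≈ 2.209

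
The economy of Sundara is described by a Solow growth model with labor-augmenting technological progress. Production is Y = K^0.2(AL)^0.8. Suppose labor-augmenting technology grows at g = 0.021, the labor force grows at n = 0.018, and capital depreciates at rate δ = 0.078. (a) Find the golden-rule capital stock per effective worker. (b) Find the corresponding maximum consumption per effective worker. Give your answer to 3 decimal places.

(a) k_gold ≈ 1.955; (b) c_gold ≈ 0.915

Break-even investment rate: n + g + δ = 0.018 + 0.021 + 0.078 = 0.117.
Setting f'(k) = n+g+δ gives 0.2·k^(0.2−1) = 0.117, hence k_gold = (0.2/0.117)^(1/0.8) ≈ 1.9546.
y_gold = 1.9546^0.2 ≈ 1.1434; c_gold = y_gold − 0.117·k_gold ≈ 0.9147.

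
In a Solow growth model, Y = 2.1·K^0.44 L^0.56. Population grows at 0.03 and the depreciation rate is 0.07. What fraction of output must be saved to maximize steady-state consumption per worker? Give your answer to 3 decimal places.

n + δ = 0.03 + 0.07 = 0.1.
At the golden rule MPK = n+δ, and in any Cobb-Douglas steady state s = (n+δ)·k/y = MPK·k/y = capital's share 0.44.

s_gold = 0.440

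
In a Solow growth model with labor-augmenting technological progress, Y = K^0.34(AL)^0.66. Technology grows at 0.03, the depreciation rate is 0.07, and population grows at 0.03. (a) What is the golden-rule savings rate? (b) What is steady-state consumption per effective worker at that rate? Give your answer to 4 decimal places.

(a) s_gold = 0.3400; (b) c_gold ≈ 1.0830

Break-even investment rate: n + g + δ = 0.03 + 0.03 + 0.07 = 0.13.
For Cobb-Douglas, s_gold equals capital's share: s_gold = 0.34.
At the golden rule the marginal product of capital equals n+g+δ: 0.34·k^(0.34−1) = 0.13. Solving, k_gold = (0.34/0.13)^(1/0.66) ≈ 4.2917.
y_gold = 4.2917^0.34 ≈ 1.6409; c_gold = (1−0.34)·y_gold ≈ 1.0830.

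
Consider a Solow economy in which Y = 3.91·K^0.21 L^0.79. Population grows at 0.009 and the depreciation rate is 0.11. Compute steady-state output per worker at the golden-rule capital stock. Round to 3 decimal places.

y_gold ≈ 6.534

n + δ = 0.009 + 0.11 = 0.119.
Setting f'(k) = n+δ gives 0.21·3.91·k^(0.21−1) = 0.119, hence k_gold = (0.21·3.91/0.119)^(1/0.79) ≈ 11.5301.
Output: y_gold = 3.91·k_gold^0.21 = 3.91·11.5301^0.21 ≈ 6.5337.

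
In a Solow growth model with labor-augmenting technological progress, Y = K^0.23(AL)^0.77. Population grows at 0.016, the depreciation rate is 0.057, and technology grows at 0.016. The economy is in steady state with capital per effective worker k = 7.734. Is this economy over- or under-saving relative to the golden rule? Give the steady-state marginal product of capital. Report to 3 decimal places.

Break-even investment rate: n + g + δ = 0.016 + 0.016 + 0.057 = 0.089.
MPK = 0.23·k^(0.23−1) = 0.23·7.734^(-0.77) ≈ 0.0476.
MPK < 0.089, so the economy is dynamically inefficient (over-saving).

over-saving; MPK ≈ 0.048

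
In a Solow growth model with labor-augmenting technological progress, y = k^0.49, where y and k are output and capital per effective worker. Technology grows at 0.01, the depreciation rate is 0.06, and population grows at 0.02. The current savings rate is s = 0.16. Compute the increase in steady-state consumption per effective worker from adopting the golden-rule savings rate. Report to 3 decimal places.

n + g + δ = 0.02 + 0.01 + 0.06 = 0.09.
Current steady state (s = 0.16): k* = (0.16/0.09)^(1/0.51) ≈ 3.0900, y* = 3.0900^0.49 ≈ 1.7381, c* = (1−0.16)·1.7381 ≈ 1.4600.
At the golden rule the marginal product of capital equals n+g+δ: 0.49·k^(0.49−1) = 0.09. Solving, k_gold = (0.49/0.09)^(1/0.51) ≈ 27.7362.
y_gold = 27.7362^0.49 ≈ 5.0944, c_gold = y_gold − 0.09·k_gold ≈ 2.5981.
Gain: Δc = 2.5981 − 1.4600 ≈ 1.1381.

Δc ≈ 1.138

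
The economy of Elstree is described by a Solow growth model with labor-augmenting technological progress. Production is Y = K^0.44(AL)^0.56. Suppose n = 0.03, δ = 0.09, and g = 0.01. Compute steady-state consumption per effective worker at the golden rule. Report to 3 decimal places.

The effective depreciation rate is n + g + δ = 0.03 + 0.01 + 0.09 = 0.13.
Setting f'(k) = n+g+δ gives 0.44·k^(0.44−1) = 0.13, hence k_gold = (0.44/0.13)^(1/0.56) ≈ 8.8217.
y_gold = 8.8217^0.44 ≈ 2.6064.
c_gold = y_gold − (n+g+δ)·k_gold = 2.6064 − 0.13·8.8217 ≈ 1.4596.

c_gold ≈ 1.460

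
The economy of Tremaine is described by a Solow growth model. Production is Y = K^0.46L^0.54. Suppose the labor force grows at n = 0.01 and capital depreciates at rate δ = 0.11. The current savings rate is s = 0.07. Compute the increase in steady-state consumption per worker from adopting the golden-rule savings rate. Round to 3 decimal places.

n + δ = 0.01 + 0.11 = 0.12.
Current steady state (s = 0.07): k* = (0.07/0.12)^(1/0.54) ≈ 0.3686, y* = 0.3686^0.46 ≈ 0.6318, c* = (1−0.07)·0.6318 ≈ 0.5876.
Setting f'(k) = n+δ gives 0.46·k^(0.46−1) = 0.12, hence k_gold = (0.46/0.12)^(1/0.54) ≈ 12.0420.
y_gold = 12.0420^0.46 ≈ 3.1414, c_gold = y_gold − 0.12·k_gold ≈ 1.6963.
Gain: Δc = 1.6963 − 0.5876 ≈ 1.1088.

Δc ≈ 1.109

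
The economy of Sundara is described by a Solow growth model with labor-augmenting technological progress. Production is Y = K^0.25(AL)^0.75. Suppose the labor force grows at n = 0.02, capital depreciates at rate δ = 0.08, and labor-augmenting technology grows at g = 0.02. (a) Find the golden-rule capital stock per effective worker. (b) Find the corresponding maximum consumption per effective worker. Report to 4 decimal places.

The effective depreciation rate is n + g + δ = 0.02 + 0.02 + 0.08 = 0.12.
Golden rule sets MPK = n+g+δ: 0.25·k^(0.25−1) = 0.12, so k_gold = (0.25/0.12)^(1/0.75) ≈ 2.6608.
y_gold = 2.6608^0.25 ≈ 1.2772; c_gold = y_gold − 0.12·k_gold ≈ 0.9579.

(a) k_gold ≈ 2.6608; (b) c_gold ≈ 0.9579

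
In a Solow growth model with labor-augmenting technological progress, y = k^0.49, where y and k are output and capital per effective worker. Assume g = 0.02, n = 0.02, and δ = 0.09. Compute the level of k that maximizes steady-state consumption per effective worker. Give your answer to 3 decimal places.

k_gold ≈ 13.487

n + g + δ = 0.02 + 0.02 + 0.09 = 0.13.
At the golden rule the marginal product of capital equals n+g+δ: 0.49·k^(0.49−1) = 0.13. Solving, k_gold = (0.49/0.13)^(1/0.51) ≈ 13.4868.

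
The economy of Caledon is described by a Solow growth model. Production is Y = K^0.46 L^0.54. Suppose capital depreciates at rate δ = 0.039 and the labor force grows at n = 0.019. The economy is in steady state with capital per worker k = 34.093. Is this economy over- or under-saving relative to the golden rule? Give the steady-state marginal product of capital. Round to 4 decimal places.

under-saving; MPK ≈ 0.0684

Capital per worker breaks even when investment replaces (n + δ)·k; here n + δ = 0.058.
MPK = 0.46·k^(0.46−1) = 0.46·34.093^(-0.54) ≈ 0.0684.
MPK > 0.058, so the economy is dynamically efficient (under-saving).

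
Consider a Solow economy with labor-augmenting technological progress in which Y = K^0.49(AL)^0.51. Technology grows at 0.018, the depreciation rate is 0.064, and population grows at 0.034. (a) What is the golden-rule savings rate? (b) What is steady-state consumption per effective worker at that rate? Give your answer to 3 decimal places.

(a) s_gold = 0.490; (b) c_gold ≈ 2.036

Capital per effective worker breaks even when investment replaces (n + g + δ)·k; here n + g + δ = 0.116.
For Cobb-Douglas, s_gold equals capital's share: s_gold = 0.49.
Setting f'(k) = n+g+δ gives 0.49·k^(0.49−1) = 0.116, hence k_gold = (0.49/0.116)^(1/0.51) ≈ 16.8631.
y_gold = 16.8631^0.49 ≈ 3.9921; c_gold = (1−0.49)·y_gold ≈ 2.0360.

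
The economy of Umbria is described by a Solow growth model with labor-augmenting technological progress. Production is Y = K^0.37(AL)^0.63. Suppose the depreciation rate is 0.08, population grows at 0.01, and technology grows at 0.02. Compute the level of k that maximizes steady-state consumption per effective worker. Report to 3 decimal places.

The effective depreciation rate is n + g + δ = 0.01 + 0.02 + 0.08 = 0.11.
Setting f'(k) = n+g+δ gives 0.37·k^(0.37−1) = 0.11, hence k_gold = (0.37/0.11)^(1/0.63) ≈ 6.8581.

k_gold ≈ 6.858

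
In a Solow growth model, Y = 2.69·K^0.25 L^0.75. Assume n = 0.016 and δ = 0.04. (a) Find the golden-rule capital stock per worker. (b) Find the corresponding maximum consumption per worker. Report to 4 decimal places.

(a) k_gold ≈ 27.5004; (b) c_gold ≈ 4.6201

n + δ = 0.016 + 0.04 = 0.056.
Golden rule sets MPK = n+δ: 0.25·2.69·k^(0.25−1) = 0.056, so k_gold = (0.25·2.69/0.056)^(1/0.75) ≈ 27.5004.
y_gold = 2.69·27.5004^0.25 ≈ 6.1601; c_gold = y_gold − 0.056·k_gold ≈ 4.6201.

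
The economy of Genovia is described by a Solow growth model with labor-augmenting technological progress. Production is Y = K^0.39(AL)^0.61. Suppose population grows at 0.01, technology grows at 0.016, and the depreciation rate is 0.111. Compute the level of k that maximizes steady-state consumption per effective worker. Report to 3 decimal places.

Break-even investment rate: n + g + δ = 0.01 + 0.016 + 0.111 = 0.137.
At the golden rule the marginal product of capital equals n+g+δ: 0.39·k^(0.39−1) = 0.137. Solving, k_gold = (0.39/0.137)^(1/0.61) ≈ 5.5568.

k_gold ≈ 5.557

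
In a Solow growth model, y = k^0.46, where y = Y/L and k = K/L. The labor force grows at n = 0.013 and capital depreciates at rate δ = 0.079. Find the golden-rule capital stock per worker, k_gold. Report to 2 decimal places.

k_gold ≈ 19.70

The effective depreciation rate is n + δ = 0.013 + 0.079 = 0.092.
Setting f'(k) = n+δ gives 0.46·k^(0.46−1) = 0.092, hence k_gold = (0.46/0.092)^(1/0.54) ≈ 19.6965.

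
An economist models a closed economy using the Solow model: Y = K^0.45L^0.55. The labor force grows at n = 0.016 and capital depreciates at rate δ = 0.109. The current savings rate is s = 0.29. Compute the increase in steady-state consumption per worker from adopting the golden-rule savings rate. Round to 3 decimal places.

Capital per worker breaks even when investment replaces (n + δ)·k; here n + δ = 0.125.
Current steady state (s = 0.29): k* = (0.29/0.125)^(1/0.55) ≈ 4.6187, y* = 4.6187^0.45 ≈ 1.9908, c* = (1−0.29)·1.9908 ≈ 1.4135.
Setting f'(k) = n+δ gives 0.45·k^(0.45−1) = 0.125, hence k_gold = (0.45/0.125)^(1/0.55) ≈ 10.2674.
y_gold = 10.2674^0.45 ≈ 2.8520, c_gold = y_gold − 0.125·k_gold ≈ 1.5686.
Gain: Δc = 1.5686 − 1.4135 ≈ 0.1551.

Δc ≈ 0.155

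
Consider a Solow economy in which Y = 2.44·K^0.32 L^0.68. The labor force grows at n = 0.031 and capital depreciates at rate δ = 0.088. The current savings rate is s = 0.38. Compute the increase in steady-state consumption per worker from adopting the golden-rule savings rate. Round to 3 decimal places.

The effective depreciation rate is n + δ = 0.031 + 0.088 = 0.119.
Current steady state (s = 0.38): k* = (0.38·2.44/0.119)^(1/0.68) ≈ 20.4746, y* = 2.44·20.4746^0.32 ≈ 6.4118, c* = (1−0.38)·6.4118 ≈ 3.9753.
Golden rule sets MPK = n+δ: 0.32·2.44·k^(0.32−1) = 0.119, so k_gold = (0.32·2.44/0.119)^(1/0.68) ≈ 15.9023.
y_gold = 2.44·15.9023^0.32 ≈ 5.9137, c_gold = y_gold − 0.119·k_gold ≈ 4.0213.
Gain: Δc = 4.0213 − 3.9753 ≈ 0.0460.

Δc ≈ 0.046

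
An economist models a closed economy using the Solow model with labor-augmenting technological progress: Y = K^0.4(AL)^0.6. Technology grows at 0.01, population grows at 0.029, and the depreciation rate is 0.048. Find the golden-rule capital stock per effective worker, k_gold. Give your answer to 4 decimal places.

k_gold ≈ 12.7126

The effective depreciation rate is n + g + δ = 0.029 + 0.01 + 0.048 = 0.087.
Maximizing c = f(k) − (n+g+δ)·k gives f'(k) = n+g+δ, i.e. 0.4·k^(0.4−1) = 0.087, so k_gold = (0.4/0.087)^(1/0.6) ≈ 12.7126.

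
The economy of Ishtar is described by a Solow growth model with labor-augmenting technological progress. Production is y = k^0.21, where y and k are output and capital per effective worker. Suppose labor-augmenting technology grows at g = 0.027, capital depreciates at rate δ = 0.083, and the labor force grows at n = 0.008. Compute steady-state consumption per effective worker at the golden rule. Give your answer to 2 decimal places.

Break-even investment rate: n + g + δ = 0.008 + 0.027 + 0.083 = 0.118.
Maximizing c = f(k) − (n+g+δ)·k gives f'(k) = n+g+δ, i.e. 0.21·k^(0.21−1) = 0.118, so k_gold = (0.21/0.118)^(1/0.79) ≈ 2.0744.
y_gold = 2.0744^0.21 ≈ 1.1656.
c_gold = y_gold − (n+g+δ)·k_gold = 1.1656 − 0.118·2.0744 ≈ 0.9208.

c_gold ≈ 0.92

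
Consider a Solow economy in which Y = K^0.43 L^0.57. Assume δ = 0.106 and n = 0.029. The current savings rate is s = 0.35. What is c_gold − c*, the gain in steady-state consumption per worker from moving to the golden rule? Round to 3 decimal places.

n + δ = 0.029 + 0.106 = 0.135.
Current steady state (s = 0.35): k* = (0.35/0.135)^(1/0.57) ≈ 5.3192, y* = 5.3192^0.43 ≈ 2.0517, c* = (1−0.35)·2.0517 ≈ 1.3336.
At the golden rule the marginal product of capital equals n+δ: 0.43·k^(0.43−1) = 0.135. Solving, k_gold = (0.43/0.135)^(1/0.57) ≈ 7.6330.
y_gold = 7.6330^0.43 ≈ 2.3964, c_gold = y_gold − 0.135·k_gold ≈ 1.3659.
Gain: Δc = 1.3659 − 1.3336 ≈ 0.0323.

Δc ≈ 0.032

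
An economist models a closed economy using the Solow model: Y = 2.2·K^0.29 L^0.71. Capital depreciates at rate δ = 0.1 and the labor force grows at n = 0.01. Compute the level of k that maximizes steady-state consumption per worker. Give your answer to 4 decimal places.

n + δ = 0.01 + 0.1 = 0.11.
Maximizing c = f(k) − (n+δ)·k gives f'(k) = n+δ, i.e. 0.29·2.2·k^(0.29−1) = 0.11, so k_gold = (0.29·2.2/0.11)^(1/0.71) ≈ 11.8919.

k_gold ≈ 11.8919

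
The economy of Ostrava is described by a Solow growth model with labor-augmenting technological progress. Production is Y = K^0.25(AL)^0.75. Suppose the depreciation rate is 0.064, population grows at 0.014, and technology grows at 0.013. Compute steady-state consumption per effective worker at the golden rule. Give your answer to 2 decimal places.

c_gold ≈ 1.05

The effective depreciation rate is n + g + δ = 0.014 + 0.013 + 0.064 = 0.091.
Maximizing c = f(k) − (n+g+δ)·k gives f'(k) = n+g+δ, i.e. 0.25·k^(0.25−1) = 0.091, so k_gold = (0.25/0.091)^(1/0.75) ≈ 3.8477.
y_gold = 3.8477^0.25 ≈ 1.4006.
c_gold = y_gold − (n+g+δ)·k_gold = 1.4006 − 0.091·3.8477 ≈ 1.0504.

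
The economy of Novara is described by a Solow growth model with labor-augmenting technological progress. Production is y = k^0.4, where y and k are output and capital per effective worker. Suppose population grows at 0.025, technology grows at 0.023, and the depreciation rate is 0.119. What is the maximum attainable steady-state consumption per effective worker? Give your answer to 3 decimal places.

Break-even investment rate: n + g + δ = 0.025 + 0.023 + 0.119 = 0.167.
Setting f'(k) = n+g+δ gives 0.4·k^(0.4−1) = 0.167, hence k_gold = (0.4/0.167)^(1/0.6) ≈ 4.2878.
y_gold = 4.2878^0.4 ≈ 1.7902.
c_gold = y_gold − (n+g+δ)·k_gold = 1.7902 − 0.167·4.2878 ≈ 1.0741.

c_gold ≈ 1.074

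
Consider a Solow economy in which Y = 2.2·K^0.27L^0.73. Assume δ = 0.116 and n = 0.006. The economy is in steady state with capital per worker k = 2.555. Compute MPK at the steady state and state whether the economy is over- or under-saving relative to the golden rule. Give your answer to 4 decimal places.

The effective depreciation rate is n + δ = 0.006 + 0.116 = 0.122.
MPK = 0.27·2.2·k^(0.27−1) = 0.27·2.2·2.555^(-0.73) ≈ 0.2995.
MPK > 0.122, so the economy is dynamically efficient (under-saving).

under-saving; MPK ≈ 0.2995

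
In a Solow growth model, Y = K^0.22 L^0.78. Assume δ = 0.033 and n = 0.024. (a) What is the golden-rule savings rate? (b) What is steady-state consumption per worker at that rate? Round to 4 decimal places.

The effective depreciation rate is n + δ = 0.024 + 0.033 = 0.057.
For Cobb-Douglas, s_gold equals capital's share: s_gold = 0.22.
Maximizing c = f(k) − (n+δ)·k gives f'(k) = n+δ, i.e. 0.22·k^(0.22−1) = 0.057, so k_gold = (0.22/0.057)^(1/0.78) ≈ 5.6492.
y_gold = 5.6492^0.22 ≈ 1.4636; c_gold = (1−0.22)·y_gold ≈ 1.1416.

(a) s_gold = 0.2200; (b) c_gold ≈ 1.1416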